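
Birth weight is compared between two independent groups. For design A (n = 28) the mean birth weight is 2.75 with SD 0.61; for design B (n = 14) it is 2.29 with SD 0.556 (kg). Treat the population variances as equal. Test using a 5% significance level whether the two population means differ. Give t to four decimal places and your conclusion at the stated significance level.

t = 2.3699; reject H0

Let group 1 = design A, group 2 = design B. H0: μ_1 = μ_2; H1: μ_1 ≠ μ_2 (two-sample pooled-variance t-test, two-sided).
s_p² = [(28−1)·0.61² + (14−1)·0.556²]/(28+14−2) = 0.351637
t = (2.75 − 2.29)/√[0.351637·(1/28 + 1/14)] = 2.3699
df = n₁ + n₂ − 2 = 40
Two-sided p-value ≈ 0.0227
Since p ≈ 0.0227 < α = 0.05, reject H0; the data support H1.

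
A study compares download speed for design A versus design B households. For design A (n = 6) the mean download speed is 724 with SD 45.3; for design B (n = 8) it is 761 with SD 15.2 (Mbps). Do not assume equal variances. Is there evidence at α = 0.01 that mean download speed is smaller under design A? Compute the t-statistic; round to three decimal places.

-1.921

Let group 1 = design A, group 2 = design B. H0: μ_1 = μ_2; H1: μ_1 < μ_2 (Welch's two-sample t-test, left-tailed).
t = (x̄_1 − x̄_2)/√(s_1²/n_1 + s_2²/n_2) = (724 − 761)/√(45.3²/6 + 15.2²/8) = -1.921
Welch–Satterthwaite df ≈ 5.85
p-value = P(T ≤ -1.921) ≈ 0.0522
Since p ≈ 0.0522 > α = 0.01, fail to reject H0; the data do not provide sufficient evidence against H0.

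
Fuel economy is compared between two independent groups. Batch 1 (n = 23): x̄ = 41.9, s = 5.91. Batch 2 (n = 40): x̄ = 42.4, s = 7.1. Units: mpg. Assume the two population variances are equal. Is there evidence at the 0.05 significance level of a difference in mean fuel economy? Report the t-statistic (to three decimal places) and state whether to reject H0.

Let group 1 = batch 1, group 2 = batch 2. H0: μ_1 = μ_2; H1: μ_1 ≠ μ_2 (two-sample pooled-variance t-test, two-sided).
s_p² = [(23−1)·5.91² + (40−1)·7.1²]/(23+40−2) = 44.8264
t = (41.9 − 42.4)/√[44.8264·(1/23 + 1/40)] = -0.285
df = n₁ + n₂ − 2 = 61
Two-sided p-value ≈ 0.776
Since p ≈ 0.776 > α = 0.05, fail to reject H0; the evidence is not statistically significant.

t = -0.285; fail to reject H0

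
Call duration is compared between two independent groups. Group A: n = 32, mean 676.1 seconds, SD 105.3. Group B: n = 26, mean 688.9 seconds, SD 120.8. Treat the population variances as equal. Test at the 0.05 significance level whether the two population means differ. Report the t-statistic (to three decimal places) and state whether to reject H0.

t = -0.431; fail to reject H0

Let group 1 = group A, group 2 = group B. H0: μ_1 = μ_2; H1: μ_1 ≠ μ_2 (two-sample pooled-variance t-test, two-sided).
s_p² = [(32−1)·105.3² + (26−1)·120.8²]/(32+26−2) = 12652.6
t = (676.1 − 688.9)/√[12652.6·(1/32 + 1/26)] = -0.431
df = n₁ + n₂ − 2 = 56
Two-sided p-value ≈ 0.668
Since p ≈ 0.668 > α = 0.05, fail to reject H0; the data do not provide sufficient evidence against H0.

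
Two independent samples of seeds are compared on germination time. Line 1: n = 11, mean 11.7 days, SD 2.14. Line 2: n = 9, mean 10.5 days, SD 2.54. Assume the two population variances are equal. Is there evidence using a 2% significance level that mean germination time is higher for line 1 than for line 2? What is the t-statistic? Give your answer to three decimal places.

Let group 1 = line 1, group 2 = line 2. H0: μ_1 = μ_2; H1: μ_1 > μ_2 (two-sample pooled-variance t-test, right-tailed).
s_p² = [(11−1)·2.14² + (9−1)·2.54²]/(11+9−2) = 5.4116
t = (11.7 − 10.5)/√[5.4116·(1/11 + 1/9)] = 1.148
df = n₁ + n₂ − 2 = 18
p-value = P(T ≥ 1.148) ≈ 0.133
Since p ≈ 0.133 > α = 0.02, fail to reject H0; the evidence is not statistically significant.

1.148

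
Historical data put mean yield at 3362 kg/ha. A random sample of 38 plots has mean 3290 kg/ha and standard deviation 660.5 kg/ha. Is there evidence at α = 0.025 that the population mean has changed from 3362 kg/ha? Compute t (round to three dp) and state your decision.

H0: μ = 3362; H1: μ ≠ 3362 (one-sample t-test, two-sided).
t = (x̄ − μ₀)/(s/√n) = (3290 − 3362)/(660.5/√38) = -0.672
df = n − 1 = 37
Two-sided p-value ≈ 0.5058
Since p ≈ 0.5058 > α = 0.025, fail to reject H0; the evidence is not statistically significant.

t = -0.672; fail to reject H0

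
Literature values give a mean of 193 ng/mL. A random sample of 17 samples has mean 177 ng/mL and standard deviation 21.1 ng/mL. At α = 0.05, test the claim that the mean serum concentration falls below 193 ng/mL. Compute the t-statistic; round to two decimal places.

-3.13

H0: μ = 193; H1: μ < 193 (one-sample t-test, left-tailed).
t = (x̄ − μ₀)/(s/√n) = (177 − 193)/(21.1/√17) = -3.13
df = n − 1 = 16
p-value = P(T ≤ -3.13) ≈ 0.003
Since p ≈ 0.003 < α = 0.05, reject H0; the data support H1.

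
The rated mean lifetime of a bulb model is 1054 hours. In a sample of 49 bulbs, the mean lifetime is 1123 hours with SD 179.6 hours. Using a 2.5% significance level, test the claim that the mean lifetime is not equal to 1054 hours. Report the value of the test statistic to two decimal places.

H0: μ = 1054; H1: μ ≠ 1054 (one-sample t-test, two-sided).
t = (x̄ − μ₀)/(s/√n) = (1123 − 1054)/(179.6/√49) = 2.69
df = n − 1 = 48
Two-sided p-value ≈ 0.0098
Since p ≈ 0.0098 < α = 0.025, reject H0; the evidence is statistically significant.

2.69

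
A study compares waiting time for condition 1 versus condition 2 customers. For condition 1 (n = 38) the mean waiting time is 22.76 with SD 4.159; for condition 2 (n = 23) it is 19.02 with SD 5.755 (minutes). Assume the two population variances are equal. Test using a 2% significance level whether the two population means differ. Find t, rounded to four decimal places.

2.9393

Let group 1 = condition 1, group 2 = condition 2. H0: μ_1 = μ_2; H1: μ_1 ≠ μ_2 (two-sample pooled-variance t-test, two-sided).
s_p² = [(38−1)·4.159² + (23−1)·5.755²]/(38+23−2) = 23.1973
t = (22.76 − 19.02)/√[23.1973·(1/38 + 1/23)] = 2.9393
df = n₁ + n₂ − 2 = 59
Two-sided p-value ≈ 0.005
Since p ≈ 0.005 < α = 0.02, reject H0; the evidence is statistically significant.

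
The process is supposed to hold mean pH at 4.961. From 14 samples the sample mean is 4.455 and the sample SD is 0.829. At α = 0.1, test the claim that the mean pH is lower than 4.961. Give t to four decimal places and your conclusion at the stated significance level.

H0: μ = 4.961; H1: μ < 4.961 (one-sample t-test, left-tailed).
t = (x̄ − μ₀)/(s/√n) = (4.455 − 4.961)/(0.829/√14) = -2.2838
df = n − 1 = 13
p-value = P(T ≤ -2.2838) ≈ 0.020
Since p ≈ 0.020 < α = 0.1, reject H0; the evidence is statistically significant.

t = -2.2838; reject H0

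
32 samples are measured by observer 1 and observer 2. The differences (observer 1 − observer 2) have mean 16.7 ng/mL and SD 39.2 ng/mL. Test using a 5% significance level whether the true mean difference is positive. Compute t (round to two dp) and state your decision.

t = 2.41; reject H0

H0: μ_d = 0; H1: μ_d > 0 (paired t-test on the differences, right-tailed).
t = d̄/(s_d/√n) = 16.7/(39.2/√32) = 2.41
df = n − 1 = 31
p-value = P(T ≥ 2.41) ≈ 0.011
Since p ≈ 0.011 < α = 0.05, reject H0; the data support H1.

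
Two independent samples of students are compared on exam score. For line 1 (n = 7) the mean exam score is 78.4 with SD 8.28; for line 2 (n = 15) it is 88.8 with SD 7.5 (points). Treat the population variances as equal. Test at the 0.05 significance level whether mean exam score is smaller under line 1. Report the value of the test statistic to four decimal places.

Let group 1 = line 1, group 2 = line 2. H0: μ_1 = μ_2; H1: μ_1 < μ_2 (two-sample pooled-variance t-test, left-tailed).
s_p² = [(7−1)·8.28² + (15−1)·7.5²]/(7+15−2) = 59.9425
t = (78.4 − 88.8)/√[59.9425·(1/7 + 1/15)] = -2.9346
df = n₁ + n₂ − 2 = 20
p-value = P(T ≤ -2.9346) ≈ 0.004
Since p ≈ 0.004 < α = 0.05, reject H0; the data support H1.

-2.9346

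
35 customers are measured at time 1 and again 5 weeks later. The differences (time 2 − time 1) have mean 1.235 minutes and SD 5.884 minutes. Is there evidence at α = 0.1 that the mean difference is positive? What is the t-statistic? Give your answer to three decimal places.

H0: μ_d = 0; H1: μ_d > 0 (paired t-test on the differences, right-tailed).
t = d̄/(s_d/√n) = 1.235/(5.884/√35) = 1.242
df = n − 1 = 34
p-value = P(T ≥ 1.242) ≈ 0.111
Since p ≈ 0.111 > α = 0.1, fail to reject H0; the data do not provide sufficient evidence against H0.

1.242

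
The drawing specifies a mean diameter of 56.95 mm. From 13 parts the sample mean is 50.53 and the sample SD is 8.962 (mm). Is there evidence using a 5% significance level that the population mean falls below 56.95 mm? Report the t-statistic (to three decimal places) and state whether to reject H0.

H0: μ = 56.95; H1: μ < 56.95 (one-sample t-test, left-tailed).
t = (x̄ − μ₀)/(s/√n) = (50.53 − 56.95)/(8.962/√13) = -2.583
df = n − 1 = 12
p-value = P(T ≤ -2.583) ≈ 0.012
Since p ≈ 0.012 < α = 0.05, reject H0; the evidence is statistically significant.

t = -2.583; reject H0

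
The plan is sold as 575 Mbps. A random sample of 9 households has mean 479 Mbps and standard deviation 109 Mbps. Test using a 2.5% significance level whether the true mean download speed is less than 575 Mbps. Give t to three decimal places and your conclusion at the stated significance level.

H0: μ = 575; H1: μ < 575 (one-sample t-test, left-tailed).
t = (x̄ − μ₀)/(s/√n) = (479 − 575)/(109/√9) = -2.642
df = n − 1 = 8
p-value = P(T ≤ -2.642) ≈ 0.015
Since p ≈ 0.015 < α = 0.025, reject H0; the data support H1.

t = -2.642; reject H0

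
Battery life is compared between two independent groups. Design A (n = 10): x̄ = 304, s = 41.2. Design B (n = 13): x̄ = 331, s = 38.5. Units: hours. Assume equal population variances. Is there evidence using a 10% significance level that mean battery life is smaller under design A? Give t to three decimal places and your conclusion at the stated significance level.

t = -1.618; reject H0

Let group 1 = design A, group 2 = design B. H0: μ_1 = μ_2; H1: μ_1 < μ_2 (two-sample pooled-variance t-test, left-tailed).
s_p² = [(10−1)·41.2² + (13−1)·38.5²]/(10+13−2) = 1574.47
t = (304 − 331)/√[1574.47·(1/10 + 1/13)] = -1.618
df = n₁ + n₂ − 2 = 21
p-value = P(T ≤ -1.618) ≈ 0.0603
Since p ≈ 0.0603 < α = 0.1, reject H0; the data support H1.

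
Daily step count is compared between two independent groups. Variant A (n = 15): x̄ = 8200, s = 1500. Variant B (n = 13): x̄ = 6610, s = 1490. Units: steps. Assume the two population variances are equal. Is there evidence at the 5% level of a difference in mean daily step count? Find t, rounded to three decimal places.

Let group 1 = variant A, group 2 = variant B. H0: μ_1 = μ_2; H1: μ_1 ≠ μ_2 (two-sample pooled-variance t-test, two-sided).
s_p² = [(15−1)·1500² + (13−1)·1490²]/(15+13−2) = 2236200
t = (8200 − 6610)/√[2236200·(1/15 + 1/13)] = 2.806
df = n₁ + n₂ − 2 = 26
Two-sided p-value ≈ 0.0094
Since p ≈ 0.0094 < α = 0.05, reject H0; the data support H1.

2.806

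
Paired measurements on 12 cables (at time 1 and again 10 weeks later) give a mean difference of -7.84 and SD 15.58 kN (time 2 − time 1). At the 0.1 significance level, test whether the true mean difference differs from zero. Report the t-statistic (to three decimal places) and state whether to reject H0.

H0: μ_d = 0; H1: μ_d ≠ 0 (paired t-test on the differences, two-sided).
t = d̄/(s_d/√n) = -7.84/(15.58/√12) = -1.743
df = n − 1 = 11
Two-sided p-value ≈ 0.1091
Since p ≈ 0.1091 > α = 0.1, fail to reject H0; the data do not provide sufficient evidence against H0.

t = -1.743; fail to reject H0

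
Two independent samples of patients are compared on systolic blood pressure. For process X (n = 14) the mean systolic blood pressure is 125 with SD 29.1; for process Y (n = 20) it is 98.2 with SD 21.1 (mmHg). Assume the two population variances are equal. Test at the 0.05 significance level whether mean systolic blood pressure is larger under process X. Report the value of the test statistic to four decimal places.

Let group 1 = process X, group 2 = process Y. H0: μ_1 = μ_2; H1: μ_1 > μ_2 (two-sample pooled-variance t-test, right-tailed).
s_p² = [(14−1)·29.1² + (20−1)·21.1²]/(14+20−2) = 608.36
t = (125 − 98.2)/√[608.36·(1/14 + 1/20)] = 3.1181
df = n₁ + n₂ − 2 = 32
p-value = P(T ≥ 3.1181) ≈ 0.002
Since p ≈ 0.002 < α = 0.05, reject H0; the data support H1.

3.1181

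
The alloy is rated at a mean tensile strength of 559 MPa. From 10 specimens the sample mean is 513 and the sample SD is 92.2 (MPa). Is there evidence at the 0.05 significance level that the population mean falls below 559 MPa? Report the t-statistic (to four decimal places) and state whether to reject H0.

t = -1.5777; fail to reject H0

H0: μ = 559; H1: μ < 559 (one-sample t-test, left-tailed).
t = (x̄ − μ₀)/(s/√n) = (513 − 559)/(92.2/√10) = -1.5777
df = n − 1 = 9
p-value = P(T ≤ -1.5777) ≈ 0.0745
Since p ≈ 0.0745 > α = 0.05, fail to reject H0; the evidence is not statistically significant.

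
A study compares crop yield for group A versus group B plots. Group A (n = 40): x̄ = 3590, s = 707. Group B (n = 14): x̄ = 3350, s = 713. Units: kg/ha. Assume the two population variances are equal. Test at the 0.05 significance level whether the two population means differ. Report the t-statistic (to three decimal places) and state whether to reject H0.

t = 1.091; fail to reject H0

Let group 1 = group A, group 2 = group B. H0: μ_1 = μ_2; H1: μ_1 ≠ μ_2 (two-sample pooled-variance t-test, two-sided).
s_p² = [(40−1)·707² + (14−1)·713²]/(40+14−2) = 501979
t = (3590 − 3350)/√[501979·(1/40 + 1/14)] = 1.091
df = n₁ + n₂ − 2 = 52
Two-sided p-value ≈ 0.280
Since p ≈ 0.280 > α = 0.05, fail to reject H0; the evidence is not statistically significant.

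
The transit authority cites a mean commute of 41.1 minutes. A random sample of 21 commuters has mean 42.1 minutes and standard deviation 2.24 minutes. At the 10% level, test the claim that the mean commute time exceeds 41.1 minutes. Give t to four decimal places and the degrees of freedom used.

H0: μ = 41.1; H1: μ > 41.1 (one-sample t-test, right-tailed).
t = (x̄ − μ₀)/(s/√n) = (42.1 − 41.1)/(2.24/√21) = 2.0458
df = n − 1 = 20
p-value = P(T ≥ 2.0458) ≈ 0.0271
Since p ≈ 0.0271 < α = 0.1, reject H0; the evidence is statistically significant.

t = 2.0458, df = 20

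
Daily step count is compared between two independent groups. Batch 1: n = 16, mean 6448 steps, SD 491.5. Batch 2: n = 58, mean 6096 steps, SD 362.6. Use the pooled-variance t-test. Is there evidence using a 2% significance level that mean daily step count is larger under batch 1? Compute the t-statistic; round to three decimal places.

Let group 1 = batch 1, group 2 = batch 2. H0: μ_1 = μ_2; H1: μ_1 > μ_2 (two-sample pooled-variance t-test, right-tailed).
s_p² = [(16−1)·491.5² + (58−1)·362.6²]/(16+58−2) = 154415
t = (6448 − 6096)/√[154415·(1/16 + 1/58)] = 3.172
df = n₁ + n₂ − 2 = 72
p-value = P(T ≥ 3.172) ≈ 0.0011
Since p ≈ 0.0011 < α = 0.02, reject H0; the data support H1.

3.172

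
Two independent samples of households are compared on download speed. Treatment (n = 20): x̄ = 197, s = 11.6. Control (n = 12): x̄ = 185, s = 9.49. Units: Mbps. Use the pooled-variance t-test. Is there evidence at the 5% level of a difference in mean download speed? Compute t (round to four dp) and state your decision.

t = 3.0222; reject H0

Let group 1 = treatment, group 2 = control. H0: μ_1 = μ_2; H1: μ_1 ≠ μ_2 (two-sample pooled-variance t-test, two-sided).
s_p² = [(20−1)·11.6² + (12−1)·9.49²]/(20+12−2) = 118.243
t = (197 − 185)/√[118.243·(1/20 + 1/12)] = 3.0222
df = n₁ + n₂ − 2 = 30
Two-sided p-value ≈ 0.005
Since p ≈ 0.005 < α = 0.05, reject H0; the data support H1.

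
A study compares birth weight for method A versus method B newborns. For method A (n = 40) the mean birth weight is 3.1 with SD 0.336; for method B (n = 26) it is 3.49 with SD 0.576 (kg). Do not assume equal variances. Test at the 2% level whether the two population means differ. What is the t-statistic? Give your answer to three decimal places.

-3.124

Let group 1 = method A, group 2 = method B. H0: μ_1 = μ_2; H1: μ_1 ≠ μ_2 (Welch's two-sample t-test, two-sided).
t = (x̄_1 − x̄_2)/√(s_1²/n_1 + s_2²/n_2) = (3.1 − 3.49)/√(0.336²/40 + 0.576²/26) = -3.124
Welch–Satterthwaite df ≈ 36.15
Two-sided p-value ≈ 0.004
Since p ≈ 0.004 < α = 0.02, reject H0; the data support H1.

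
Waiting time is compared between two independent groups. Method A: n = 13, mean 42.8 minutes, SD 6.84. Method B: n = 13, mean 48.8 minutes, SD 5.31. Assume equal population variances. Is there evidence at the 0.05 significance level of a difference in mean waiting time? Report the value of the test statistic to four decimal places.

-2.4983

Let group 1 = method A, group 2 = method B. H0: μ_1 = μ_2; H1: μ_1 ≠ μ_2 (two-sample pooled-variance t-test, two-sided).
s_p² = [(13−1)·6.84² + (13−1)·5.31²]/(13+13−2) = 37.4908
t = (42.8 − 48.8)/√[37.4908·(1/13 + 1/13)] = -2.4983
df = n₁ + n₂ − 2 = 24
Two-sided p-value ≈ 0.0197
Since p ≈ 0.0197 < α = 0.05, reject H0; the evidence is statistically significant.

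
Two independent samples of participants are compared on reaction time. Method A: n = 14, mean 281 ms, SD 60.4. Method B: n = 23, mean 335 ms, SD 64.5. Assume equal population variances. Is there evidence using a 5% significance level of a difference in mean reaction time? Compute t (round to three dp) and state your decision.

Let group 1 = method A, group 2 = method B. H0: μ_1 = μ_2; H1: μ_1 ≠ μ_2 (two-sample pooled-variance t-test, two-sided).
s_p² = [(14−1)·60.4² + (23−1)·64.5²]/(14+23−2) = 3970.05
t = (281 − 335)/√[3970.05·(1/14 + 1/23)] = -2.528
df = n₁ + n₂ − 2 = 35
Two-sided p-value ≈ 0.016
Since p ≈ 0.016 < α = 0.05, reject H0; the evidence is statistically significant.

t = -2.528; reject H0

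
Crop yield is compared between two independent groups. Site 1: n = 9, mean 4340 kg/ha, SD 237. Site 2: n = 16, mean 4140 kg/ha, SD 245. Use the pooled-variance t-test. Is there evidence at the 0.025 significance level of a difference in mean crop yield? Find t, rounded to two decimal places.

Let group 1 = site 1, group 2 = site 2. H0: μ_1 = μ_2; H1: μ_1 ≠ μ_2 (two-sample pooled-variance t-test, two-sided).
s_p² = [(9−1)·237² + (16−1)·245²]/(9+16−2) = 58683.8
t = (4340 − 4140)/√[58683.8·(1/9 + 1/16)] = 1.98
df = n₁ + n₂ − 2 = 23
Two-sided p-value ≈ 0.0596
Since p ≈ 0.0596 > α = 0.025, fail to reject H0; the data do not provide sufficient evidence against H0.

1.98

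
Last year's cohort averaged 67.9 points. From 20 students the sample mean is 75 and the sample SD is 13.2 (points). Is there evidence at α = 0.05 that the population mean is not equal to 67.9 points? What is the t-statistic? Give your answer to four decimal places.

H0: μ = 67.9; H1: μ ≠ 67.9 (one-sample t-test, two-sided).
t = (x̄ − μ₀)/(s/√n) = (75 − 67.9)/(13.2/√20) = 2.4055
df = n − 1 = 19
Two-sided p-value ≈ 0.0265
Since p ≈ 0.0265 < α = 0.05, reject H0; the evidence is statistically significant.

2.4055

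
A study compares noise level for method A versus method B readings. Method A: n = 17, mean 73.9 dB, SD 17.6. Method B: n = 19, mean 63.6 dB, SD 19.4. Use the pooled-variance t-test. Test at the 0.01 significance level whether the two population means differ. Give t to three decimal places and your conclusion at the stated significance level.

t = 1.661; fail to reject H0

Let group 1 = method A, group 2 = method B. H0: μ_1 = μ_2; H1: μ_1 ≠ μ_2 (two-sample pooled-variance t-test, two-sided).
s_p² = [(17−1)·17.6² + (19−1)·19.4²]/(17+19−2) = 345.019
t = (73.9 − 63.6)/√[345.019·(1/17 + 1/19)] = 1.661
df = n₁ + n₂ − 2 = 34
Two-sided p-value ≈ 0.106
Since p ≈ 0.106 > α = 0.01, fail to reject H0; the data do not provide sufficient evidence against H0.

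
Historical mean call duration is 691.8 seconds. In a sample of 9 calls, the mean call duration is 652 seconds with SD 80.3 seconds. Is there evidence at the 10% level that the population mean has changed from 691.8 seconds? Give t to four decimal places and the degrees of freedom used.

H0: μ = 691.8; H1: μ ≠ 691.8 (one-sample t-test, two-sided).
t = (x̄ − μ₀)/(s/√n) = (652 − 691.8)/(80.3/√9) = -1.4869
df = n − 1 = 8
Two-sided p-value ≈ 0.175
Since p ≈ 0.175 > α = 0.1, fail to reject H0; the evidence is not statistically significant.

t = -1.4869, df = 8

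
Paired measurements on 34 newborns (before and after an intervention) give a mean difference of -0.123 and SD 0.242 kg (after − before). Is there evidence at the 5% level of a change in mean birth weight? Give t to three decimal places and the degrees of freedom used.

t = -2.964, df = 33

H0: μ_d = 0; H1: μ_d ≠ 0 (paired t-test on the differences, two-sided).
t = d̄/(s_d/√n) = -0.123/(0.242/√34) = -2.964
df = n − 1 = 33
Two-sided p-value ≈ 0.006
Since p ≈ 0.006 < α = 0.05, reject H0; the data support H1.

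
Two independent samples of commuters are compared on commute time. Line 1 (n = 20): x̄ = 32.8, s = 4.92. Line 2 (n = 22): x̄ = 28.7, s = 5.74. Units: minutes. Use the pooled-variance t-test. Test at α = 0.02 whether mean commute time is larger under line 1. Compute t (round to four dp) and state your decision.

t = 2.4730; reject H0

Let group 1 = line 1, group 2 = line 2. H0: μ_1 = μ_2; H1: μ_1 > μ_2 (two-sample pooled-variance t-test, right-tailed).
s_p² = [(20−1)·4.92² + (22−1)·5.74²]/(20+22−2) = 28.7955
t = (32.8 − 28.7)/√[28.7955·(1/20 + 1/22)] = 2.4730
df = n₁ + n₂ − 2 = 40
p-value = P(T ≥ 2.4730) ≈ 0.0089
Since p ≈ 0.0089 < α = 0.02, reject H0; the evidence is statistically significant.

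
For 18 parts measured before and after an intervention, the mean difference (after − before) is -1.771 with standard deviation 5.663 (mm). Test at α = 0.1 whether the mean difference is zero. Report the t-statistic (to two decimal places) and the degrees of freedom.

t = -1.33, df = 17

H0: μ_d = 0; H1: μ_d ≠ 0 (paired t-test on the differences, two-sided).
t = d̄/(s_d/√n) = -1.771/(5.663/√18) = -1.33
df = n − 1 = 17
Two-sided p-value ≈ 0.202
Since p ≈ 0.202 > α = 0.1, fail to reject H0; the evidence is not statistically significant.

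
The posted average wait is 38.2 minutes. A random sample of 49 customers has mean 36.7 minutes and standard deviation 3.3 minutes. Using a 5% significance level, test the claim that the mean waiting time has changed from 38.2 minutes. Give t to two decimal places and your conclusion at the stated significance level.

t = -3.18; reject H0

H0: μ = 38.2; H1: μ ≠ 38.2 (one-sample t-test, two-sided).
t = (x̄ − μ₀)/(s/√n) = (36.7 − 38.2)/(3.3/√49) = -3.18
df = n − 1 = 48
Two-sided p-value ≈ 0.0026
Since p ≈ 0.0026 < α = 0.05, reject H0; the data support H1.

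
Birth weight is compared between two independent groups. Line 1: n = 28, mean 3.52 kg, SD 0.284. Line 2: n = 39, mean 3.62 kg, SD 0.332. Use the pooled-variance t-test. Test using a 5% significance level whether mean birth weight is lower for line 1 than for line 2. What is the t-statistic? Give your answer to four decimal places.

Let group 1 = line 1, group 2 = line 2. H0: μ_1 = μ_2; H1: μ_1 < μ_2 (two-sample pooled-variance t-test, left-tailed).
s_p² = [(28−1)·0.284² + (39−1)·0.332²]/(28+39−2) = 0.0979419
t = (3.52 − 3.62)/√[0.0979419·(1/28 + 1/39)] = -1.2900
df = n₁ + n₂ − 2 = 65
p-value = P(T ≤ -1.2900) ≈ 0.1008
Since p ≈ 0.1008 > α = 0.05, fail to reject H0; the evidence is not statistically significant.

-1.2900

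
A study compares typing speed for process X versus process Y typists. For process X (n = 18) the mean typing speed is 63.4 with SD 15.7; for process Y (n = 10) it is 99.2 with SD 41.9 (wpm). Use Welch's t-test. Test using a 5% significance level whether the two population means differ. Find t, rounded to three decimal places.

-2.602

Let group 1 = process X, group 2 = process Y. H0: μ_1 = μ_2; H1: μ_1 ≠ μ_2 (Welch's two-sample t-test, two-sided).
t = (x̄_1 − x̄_2)/√(s_1²/n_1 + s_2²/n_2) = (63.4 − 99.2)/√(15.7²/18 + 41.9²/10) = -2.602
Welch–Satterthwaite df ≈ 10.43
Two-sided p-value ≈ 0.0256
Since p ≈ 0.0256 < α = 0.05, reject H0; the data support H1.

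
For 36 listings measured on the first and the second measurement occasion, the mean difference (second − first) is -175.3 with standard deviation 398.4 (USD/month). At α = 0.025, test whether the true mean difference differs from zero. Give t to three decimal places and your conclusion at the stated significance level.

t = -2.640; reject H0

H0: μ_d = 0; H1: μ_d ≠ 0 (paired t-test on the differences, two-sided).
t = d̄/(s_d/√n) = -175.3/(398.4/√36) = -2.640
df = n − 1 = 35
Two-sided p-value ≈ 0.0123
Since p ≈ 0.0123 < α = 0.025, reject H0; the evidence is statistically significant.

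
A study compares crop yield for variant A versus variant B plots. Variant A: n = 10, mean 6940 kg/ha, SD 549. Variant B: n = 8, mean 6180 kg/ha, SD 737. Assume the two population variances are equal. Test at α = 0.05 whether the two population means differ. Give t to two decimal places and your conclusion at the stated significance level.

Let group 1 = variant A, group 2 = variant B. H0: μ_1 = μ_2; H1: μ_1 ≠ μ_2 (two-sample pooled-variance t-test, two-sided).
s_p² = [(10−1)·549² + (8−1)·737²]/(10+8−2) = 407174
t = (6940 − 6180)/√[407174·(1/10 + 1/8)] = 2.51
df = n₁ + n₂ − 2 = 16
Two-sided p-value ≈ 0.0232
Since p ≈ 0.0232 < α = 0.05, reject H0; the data support H1.

t = 2.51; reject H0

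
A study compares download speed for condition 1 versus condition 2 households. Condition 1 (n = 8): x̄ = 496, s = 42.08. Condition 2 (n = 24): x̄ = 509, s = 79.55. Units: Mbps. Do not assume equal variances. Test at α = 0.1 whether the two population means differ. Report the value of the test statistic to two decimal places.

-0.59

Let group 1 = condition 1, group 2 = condition 2. H0: μ_1 = μ_2; H1: μ_1 ≠ μ_2 (Welch's two-sample t-test, two-sided).
t = (x̄_1 − x̄_2)/√(s_1²/n_1 + s_2²/n_2) = (496 − 509)/√(42.08²/8 + 79.55²/24) = -0.59
Welch–Satterthwaite df ≈ 23.47
Two-sided p-value ≈ 0.561
Since p ≈ 0.561 > α = 0.1, fail to reject H0; the evidence is not statistically significant.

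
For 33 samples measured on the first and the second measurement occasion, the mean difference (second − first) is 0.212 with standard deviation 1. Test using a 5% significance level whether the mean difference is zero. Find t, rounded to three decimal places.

1.218

H0: μ_d = 0; H1: μ_d ≠ 0 (paired t-test on the differences, two-sided).
t = d̄/(s_d/√n) = 0.212/(1/√33) = 1.218
df = n − 1 = 32
Two-sided p-value ≈ 0.232
Since p ≈ 0.232 > α = 0.05, fail to reject H0; the data do not provide sufficient evidence against H0.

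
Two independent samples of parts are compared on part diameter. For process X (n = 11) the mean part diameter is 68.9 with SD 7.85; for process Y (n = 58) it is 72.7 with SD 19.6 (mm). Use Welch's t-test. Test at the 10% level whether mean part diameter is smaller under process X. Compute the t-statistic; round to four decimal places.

-1.0868

Let group 1 = process X, group 2 = process Y. H0: μ_1 = μ_2; H1: μ_1 < μ_2 (Welch's two-sample t-test, left-tailed).
t = (x̄_1 − x̄_2)/√(s_1²/n_1 + s_2²/n_2) = (68.9 − 72.7)/√(7.85²/11 + 19.6²/58) = -1.0868
Welch–Satterthwaite df ≈ 38.25
p-value = P(T ≤ -1.0868) ≈ 0.142
Since p ≈ 0.142 > α = 0.1, fail to reject H0; the data do not provide sufficient evidence against H0.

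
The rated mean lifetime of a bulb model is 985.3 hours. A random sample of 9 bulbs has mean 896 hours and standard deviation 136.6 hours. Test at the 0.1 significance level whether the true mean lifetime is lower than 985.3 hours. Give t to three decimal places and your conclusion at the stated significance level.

t = -1.961; reject H0

H0: μ = 985.3; H1: μ < 985.3 (one-sample t-test, left-tailed).
t = (x̄ − μ₀)/(s/√n) = (896 − 985.3)/(136.6/√9) = -1.961
df = n − 1 = 8
p-value = P(T ≤ -1.961) ≈ 0.043
Since p ≈ 0.043 < α = 0.1, reject H0; the evidence is statistically significant.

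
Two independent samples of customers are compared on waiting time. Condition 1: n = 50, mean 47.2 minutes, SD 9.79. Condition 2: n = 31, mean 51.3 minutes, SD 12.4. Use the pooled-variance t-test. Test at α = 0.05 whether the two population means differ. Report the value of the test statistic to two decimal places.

Let group 1 = condition 1, group 2 = condition 2. H0: μ_1 = μ_2; H1: μ_1 ≠ μ_2 (two-sample pooled-variance t-test, two-sided).
s_p² = [(50−1)·9.79² + (31−1)·12.4²]/(50+31−2) = 117.837
t = (47.2 − 51.3)/√[117.837·(1/50 + 1/31)] = -1.65
df = n₁ + n₂ − 2 = 79
Two-sided p-value ≈ 0.1025
Since p ≈ 0.1025 > α = 0.05, fail to reject H0; the evidence is not statistically significant.

-1.65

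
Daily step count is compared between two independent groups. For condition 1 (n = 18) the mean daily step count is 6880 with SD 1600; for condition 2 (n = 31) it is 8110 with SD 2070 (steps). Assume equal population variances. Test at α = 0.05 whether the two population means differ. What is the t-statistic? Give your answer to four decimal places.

Let group 1 = condition 1, group 2 = condition 2. H0: μ_1 = μ_2; H1: μ_1 ≠ μ_2 (two-sample pooled-variance t-test, two-sided).
s_p² = [(18−1)·1600² + (31−1)·2070²]/(18+31−2) = 3661000
t = (6880 − 8110)/√[3661000·(1/18 + 1/31)] = -2.1693
df = n₁ + n₂ − 2 = 47
Two-sided p-value ≈ 0.0351
Since p ≈ 0.0351 < α = 0.05, reject H0; the data support H1.

-2.1693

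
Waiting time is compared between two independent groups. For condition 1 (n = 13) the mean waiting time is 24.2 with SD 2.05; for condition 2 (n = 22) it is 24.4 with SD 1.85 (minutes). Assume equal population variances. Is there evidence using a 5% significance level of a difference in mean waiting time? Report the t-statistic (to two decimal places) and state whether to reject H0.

t = -0.30; fail to reject H0

Let group 1 = condition 1, group 2 = condition 2. H0: μ_1 = μ_2; H1: μ_1 ≠ μ_2 (two-sample pooled-variance t-test, two-sided).
s_p² = [(13−1)·2.05² + (22−1)·1.85²]/(13+22−2) = 3.70614
t = (24.2 − 24.4)/√[3.70614·(1/13 + 1/22)] = -0.30
df = n₁ + n₂ − 2 = 33
Two-sided p-value ≈ 0.7683
Since p ≈ 0.7683 > α = 0.05, fail to reject H0; the data do not provide sufficient evidence against H0.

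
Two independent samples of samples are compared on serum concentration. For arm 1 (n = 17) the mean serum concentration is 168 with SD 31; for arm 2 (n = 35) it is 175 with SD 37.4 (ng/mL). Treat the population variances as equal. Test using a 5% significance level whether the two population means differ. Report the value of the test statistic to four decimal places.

-0.6674

Let group 1 = arm 1, group 2 = arm 2. H0: μ_1 = μ_2; H1: μ_1 ≠ μ_2 (two-sample pooled-variance t-test, two-sided).
s_p² = [(17−1)·31² + (35−1)·37.4²]/(17+35−2) = 1258.68
t = (168 − 175)/√[1258.68·(1/17 + 1/35)] = -0.6674
df = n₁ + n₂ − 2 = 50
Two-sided p-value ≈ 0.508
Since p ≈ 0.508 > α = 0.05, fail to reject H0; the evidence is not statistically significant.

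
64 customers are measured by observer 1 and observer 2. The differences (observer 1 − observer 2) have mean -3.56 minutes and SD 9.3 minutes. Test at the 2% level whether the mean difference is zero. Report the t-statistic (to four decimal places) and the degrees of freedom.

t = -3.0624, df = 63

H0: μ_d = 0; H1: μ_d ≠ 0 (paired t-test on the differences, two-sided).
t = d̄/(s_d/√n) = -3.56/(9.3/√64) = -3.0624
df = n − 1 = 63
Two-sided p-value ≈ 0.0032
Since p ≈ 0.0032 < α = 0.02, reject H0; the data support H1.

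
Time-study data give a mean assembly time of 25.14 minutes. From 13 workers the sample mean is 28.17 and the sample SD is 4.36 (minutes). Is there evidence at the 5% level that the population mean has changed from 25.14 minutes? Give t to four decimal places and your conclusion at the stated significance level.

t = 2.5057; reject H0

H0: μ = 25.14; H1: μ ≠ 25.14 (one-sample t-test, two-sided).
t = (x̄ − μ₀)/(s/√n) = (28.17 − 25.14)/(4.36/√13) = 2.5057
df = n − 1 = 12
Two-sided p-value ≈ 0.0276
Since p ≈ 0.0276 < α = 0.05, reject H0; the data support H1.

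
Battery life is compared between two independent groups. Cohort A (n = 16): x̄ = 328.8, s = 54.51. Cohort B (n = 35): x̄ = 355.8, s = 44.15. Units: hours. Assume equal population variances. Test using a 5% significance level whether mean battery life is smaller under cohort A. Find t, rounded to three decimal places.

-1.881

Let group 1 = cohort A, group 2 = cohort B. H0: μ_1 = μ_2; H1: μ_1 < μ_2 (two-sample pooled-variance t-test, left-tailed).
s_p² = [(16−1)·54.51² + (35−1)·44.15²]/(16+35−2) = 2262.12
t = (328.8 − 355.8)/√[2262.12·(1/16 + 1/35)] = -1.881
df = n₁ + n₂ − 2 = 49
p-value = P(T ≤ -1.881) ≈ 0.0330
Since p ≈ 0.0330 < α = 0.05, reject H0; the evidence is statistically significant.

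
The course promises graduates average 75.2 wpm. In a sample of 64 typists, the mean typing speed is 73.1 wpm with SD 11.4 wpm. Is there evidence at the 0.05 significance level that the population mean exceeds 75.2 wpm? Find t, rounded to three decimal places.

-1.474

H0: μ = 75.2; H1: μ > 75.2 (one-sample t-test, right-tailed).
t = (x̄ − μ₀)/(s/√n) = (73.1 − 75.2)/(11.4/√64) = -1.474
df = n − 1 = 63
p-value = P(T ≥ -1.474) ≈ 0.9272
Since p ≈ 0.9272 > α = 0.05, fail to reject H0; the evidence is not statistically significant.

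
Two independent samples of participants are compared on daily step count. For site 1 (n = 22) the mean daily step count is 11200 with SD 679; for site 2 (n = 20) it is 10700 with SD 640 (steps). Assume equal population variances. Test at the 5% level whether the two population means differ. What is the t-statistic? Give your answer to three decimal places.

2.449

Let group 1 = site 1, group 2 = site 2. H0: μ_1 = μ_2; H1: μ_1 ≠ μ_2 (two-sample pooled-variance t-test, two-sided).
s_p² = [(22−1)·679² + (20−1)·640²]/(22+20−2) = 436607
t = (11200 − 10700)/√[436607·(1/22 + 1/20)] = 2.449
df = n₁ + n₂ − 2 = 40
Two-sided p-value ≈ 0.019
Since p ≈ 0.019 < α = 0.05, reject H0; the evidence is statistically significant.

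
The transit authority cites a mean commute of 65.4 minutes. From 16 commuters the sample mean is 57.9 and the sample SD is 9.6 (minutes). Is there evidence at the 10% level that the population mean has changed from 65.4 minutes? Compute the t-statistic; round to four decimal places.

-3.1250

H0: μ = 65.4; H1: μ ≠ 65.4 (one-sample t-test, two-sided).
t = (x̄ − μ₀)/(s/√n) = (57.9 − 65.4)/(9.6/√16) = -3.1250
df = n − 1 = 15
Two-sided p-value ≈ 0.0070
Since p ≈ 0.0070 < α = 0.1, reject H0; the data support H1.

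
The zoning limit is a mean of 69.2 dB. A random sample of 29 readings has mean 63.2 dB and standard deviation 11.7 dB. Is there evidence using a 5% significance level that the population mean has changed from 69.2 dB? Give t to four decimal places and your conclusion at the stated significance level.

H0: μ = 69.2; H1: μ ≠ 69.2 (one-sample t-test, two-sided).
t = (x̄ − μ₀)/(s/√n) = (63.2 − 69.2)/(11.7/√29) = -2.7616
df = n − 1 = 28
Two-sided p-value ≈ 0.0100
Since p ≈ 0.0100 < α = 0.05, reject H0; the data support H1.

t = -2.7616; reject H0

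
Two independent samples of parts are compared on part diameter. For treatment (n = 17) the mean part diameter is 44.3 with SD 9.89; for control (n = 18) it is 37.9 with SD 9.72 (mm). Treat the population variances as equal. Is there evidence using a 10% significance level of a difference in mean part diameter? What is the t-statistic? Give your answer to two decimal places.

Let group 1 = treatment, group 2 = control. H0: μ_1 = μ_2; H1: μ_1 ≠ μ_2 (two-sample pooled-variance t-test, two-sided).
s_p² = [(17−1)·9.89² + (18−1)·9.72²]/(17+18−2) = 96.0947
t = (44.3 − 37.9)/√[96.0947·(1/17 + 1/18)] = 1.93
df = n₁ + n₂ − 2 = 33
Two-sided p-value ≈ 0.0622
Since p ≈ 0.0622 < α = 0.1, reject H0; the evidence is statistically significant.

1.93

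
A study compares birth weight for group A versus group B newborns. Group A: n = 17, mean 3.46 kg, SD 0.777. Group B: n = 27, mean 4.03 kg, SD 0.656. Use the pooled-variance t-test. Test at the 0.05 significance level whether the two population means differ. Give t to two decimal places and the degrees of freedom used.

Let group 1 = group A, group 2 = group B. H0: μ_1 = μ_2; H1: μ_1 ≠ μ_2 (two-sample pooled-variance t-test, two-sided).
s_p² = [(17−1)·0.777² + (27−1)·0.656²]/(17+27−2) = 0.49639
t = (3.46 − 4.03)/√[0.49639·(1/17 + 1/27)] = -2.61
df = n₁ + n₂ − 2 = 42
Two-sided p-value ≈ 0.012
Since p ≈ 0.012 < α = 0.05, reject H0; the data support H1.

t = -2.61, df = 42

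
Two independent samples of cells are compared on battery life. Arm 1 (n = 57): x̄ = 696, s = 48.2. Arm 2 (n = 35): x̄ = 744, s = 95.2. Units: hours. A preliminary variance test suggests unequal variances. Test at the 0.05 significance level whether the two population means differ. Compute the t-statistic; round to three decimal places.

Let group 1 = arm 1, group 2 = arm 2. H0: μ_1 = μ_2; H1: μ_1 ≠ μ_2 (Welch's two-sample t-test, two-sided).
t = (x̄_1 − x̄_2)/√(s_1²/n_1 + s_2²/n_2) = (696 − 744)/√(48.2²/57 + 95.2²/35) = -2.773
Welch–Satterthwaite df ≈ 44.87
Two-sided p-value ≈ 0.0081
Since p ≈ 0.0081 < α = 0.05, reject H0; the data support H1.

-2.773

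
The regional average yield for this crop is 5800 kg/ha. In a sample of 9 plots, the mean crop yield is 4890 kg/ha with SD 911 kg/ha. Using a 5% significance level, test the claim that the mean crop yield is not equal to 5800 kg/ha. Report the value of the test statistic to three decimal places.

-2.997

H0: μ = 5800; H1: μ ≠ 5800 (one-sample t-test, two-sided).
t = (x̄ − μ₀)/(s/√n) = (4890 − 5800)/(911/√9) = -2.997
df = n − 1 = 8
Two-sided p-value ≈ 0.017
Since p ≈ 0.017 < α = 0.05, reject H0; the data support H1.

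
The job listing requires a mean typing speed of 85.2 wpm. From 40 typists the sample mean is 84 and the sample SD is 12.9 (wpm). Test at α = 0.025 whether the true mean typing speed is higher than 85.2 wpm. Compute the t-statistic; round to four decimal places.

-0.5883

H0: μ = 85.2; H1: μ > 85.2 (one-sample t-test, right-tailed).
t = (x̄ − μ₀)/(s/√n) = (84 − 85.2)/(12.9/√40) = -0.5883
df = n − 1 = 39
p-value = P(T ≥ -0.5883) ≈ 0.7201
Since p ≈ 0.7201 > α = 0.025, fail to reject H0; the data do not provide sufficient evidence against H0.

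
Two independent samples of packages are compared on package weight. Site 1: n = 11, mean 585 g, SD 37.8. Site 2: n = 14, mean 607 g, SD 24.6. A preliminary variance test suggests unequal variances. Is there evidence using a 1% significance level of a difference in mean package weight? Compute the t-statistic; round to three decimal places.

Let group 1 = site 1, group 2 = site 2. H0: μ_1 = μ_2; H1: μ_1 ≠ μ_2 (Welch's two-sample t-test, two-sided).
t = (x̄_1 − x̄_2)/√(s_1²/n_1 + s_2²/n_2) = (585 − 607)/√(37.8²/11 + 24.6²/14) = -1.672
Welch–Satterthwaite df ≈ 16.37
Two-sided p-value ≈ 0.1135
Since p ≈ 0.1135 > α = 0.01, fail to reject H0; the data do not provide sufficient evidence against H0.

-1.672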